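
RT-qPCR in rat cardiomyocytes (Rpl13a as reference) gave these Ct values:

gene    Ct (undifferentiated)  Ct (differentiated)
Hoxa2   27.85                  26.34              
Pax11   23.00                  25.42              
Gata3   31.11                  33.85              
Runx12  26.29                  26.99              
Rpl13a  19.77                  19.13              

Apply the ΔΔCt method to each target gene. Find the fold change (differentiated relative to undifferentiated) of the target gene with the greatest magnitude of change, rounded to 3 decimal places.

0.096

Hoxa2: ΔΔCt = (26.34−19.13) − (27.85−19.77) = 7.21 − 8.08 = -0.87; fold change = 2^0.87 = 1.828
Pax11: ΔΔCt = (25.42−19.13) − (23.00−19.77) = 6.29 − 3.23 = 3.06; fold change = 2^-3.06 = 0.120
Gata3: ΔΔCt = (33.85−19.13) − (31.11−19.77) = 14.72 − 11.34 = 3.38; fold change = 2^-3.38 = 0.096
Runx12: ΔΔCt = (26.99−19.13) − (26.29−19.77) = 7.86 − 6.52 = 1.34; fold change = 2^-1.34 = 0.395
Gata3 has the largest |ΔΔCt| = 3.38.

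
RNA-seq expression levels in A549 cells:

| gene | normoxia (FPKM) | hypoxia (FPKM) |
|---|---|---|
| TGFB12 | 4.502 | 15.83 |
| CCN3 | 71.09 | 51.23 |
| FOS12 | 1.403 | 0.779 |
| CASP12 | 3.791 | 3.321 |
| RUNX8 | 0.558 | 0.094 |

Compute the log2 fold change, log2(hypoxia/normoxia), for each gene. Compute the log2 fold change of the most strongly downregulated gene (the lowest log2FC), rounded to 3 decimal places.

log2(15.83/4.502) = 1.814  (TGFB12)
log2(51.23/71.09) = -0.473  (CCN3)
log2(0.779/1.403) = -0.849  (FOS12)
log2(3.321/3.791) = -0.191  (CASP12)
log2(0.094/0.558) = -2.570  (RUNX8)
RUNX8 is most strongly downregulated.

-2.570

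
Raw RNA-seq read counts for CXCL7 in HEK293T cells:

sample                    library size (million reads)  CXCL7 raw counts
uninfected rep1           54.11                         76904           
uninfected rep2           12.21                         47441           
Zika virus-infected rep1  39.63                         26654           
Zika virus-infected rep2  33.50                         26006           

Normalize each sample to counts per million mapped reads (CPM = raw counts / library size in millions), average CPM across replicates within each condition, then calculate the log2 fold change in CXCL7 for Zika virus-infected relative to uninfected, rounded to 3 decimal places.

CPM(uninfected rep1) = 76904 / 54.11 = 1421.2530
CPM(uninfected rep2) = 47441 / 12.21 = 3885.4218
CPM(Zika virus-infected rep1) = 26654 / 39.63 = 672.5713
CPM(Zika virus-infected rep2) = 26006 / 33.50 = 776.2985
mean CPM(uninfected) = 2653.3374; mean CPM(Zika virus-infected) = 724.4349
Fold change = 724.4349 / 2653.3374 = 0.27303
log2(0.27303) = -1.8729

-1.873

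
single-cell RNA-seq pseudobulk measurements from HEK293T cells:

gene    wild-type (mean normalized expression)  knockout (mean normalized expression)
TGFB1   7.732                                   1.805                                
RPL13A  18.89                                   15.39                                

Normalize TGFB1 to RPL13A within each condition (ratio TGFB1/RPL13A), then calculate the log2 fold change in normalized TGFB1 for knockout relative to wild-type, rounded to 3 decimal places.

TGFB1/RPL13A (wild-type) = 7.732 / 18.89 = 0.40932
TGFB1/RPL13A (knockout) = 1.805 / 15.39 = 0.11728
Fold change = 0.11728 / 0.40932 = 0.2865
log2(0.2865) = -1.8032

-1.803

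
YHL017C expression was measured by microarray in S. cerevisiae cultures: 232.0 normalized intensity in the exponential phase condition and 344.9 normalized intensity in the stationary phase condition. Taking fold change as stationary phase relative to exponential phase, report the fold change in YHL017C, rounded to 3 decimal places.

1.487

Fold change = 344.9 / 232.0 = 1.4866
YHL017C is upregulated.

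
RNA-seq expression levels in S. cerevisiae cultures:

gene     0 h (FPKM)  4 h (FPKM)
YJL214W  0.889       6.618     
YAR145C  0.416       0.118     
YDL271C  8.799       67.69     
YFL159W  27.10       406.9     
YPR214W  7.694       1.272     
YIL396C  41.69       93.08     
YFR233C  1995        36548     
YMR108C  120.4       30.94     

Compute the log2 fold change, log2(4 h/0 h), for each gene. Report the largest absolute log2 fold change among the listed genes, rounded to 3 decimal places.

4.195

log2(6.618/0.889) = 2.896  (YJL214W)
log2(0.118/0.416) = -1.818  (YAR145C)
log2(67.69/8.799) = 2.944  (YDL271C)
log2(406.9/27.10) = 3.908  (YFL159W)
log2(1.272/7.694) = -2.597  (YPR214W)
log2(93.08/41.69) = 1.159  (YIL396C)
log2(36548/1995) = 4.195  (YFR233C)
log2(30.94/120.4) = -1.960  (YMR108C)
The largest magnitude belongs to YFR233C.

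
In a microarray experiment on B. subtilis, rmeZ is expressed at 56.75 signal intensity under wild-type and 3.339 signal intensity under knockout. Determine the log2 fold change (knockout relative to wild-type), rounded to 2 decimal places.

Fold change = 3.339 / 56.75 = 0.0588
log2(0.0588) = -4.087

-4.09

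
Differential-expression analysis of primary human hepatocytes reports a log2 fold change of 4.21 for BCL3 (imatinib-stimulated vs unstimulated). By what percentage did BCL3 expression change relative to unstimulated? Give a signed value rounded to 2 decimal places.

Fold change = 2^(4.21) = 18.5070
Percent change = (FC − 1) × 100% = (18.5070 − 1) × 100 = 1750.70%

1750.70%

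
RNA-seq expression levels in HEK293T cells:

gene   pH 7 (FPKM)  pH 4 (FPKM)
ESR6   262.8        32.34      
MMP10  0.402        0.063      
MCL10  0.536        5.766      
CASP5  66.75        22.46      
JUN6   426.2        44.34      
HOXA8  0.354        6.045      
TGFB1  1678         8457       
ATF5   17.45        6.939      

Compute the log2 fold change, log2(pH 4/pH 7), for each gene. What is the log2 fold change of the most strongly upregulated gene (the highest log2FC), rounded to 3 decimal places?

4.094

log2(32.34/262.8) = -3.023  (ESR6)
log2(0.063/0.402) = -2.674  (MMP10)
log2(5.766/0.536) = 3.427  (MCL10)
log2(22.46/66.75) = -1.571  (CASP5)
log2(44.34/426.2) = -3.265  (JUN6)
log2(6.045/0.354) = 4.094  (HOXA8)
log2(8457/1678) = 2.333  (TGFB1)
log2(6.939/17.45) = -1.330  (ATF5)
HOXA8 is most strongly upregulated.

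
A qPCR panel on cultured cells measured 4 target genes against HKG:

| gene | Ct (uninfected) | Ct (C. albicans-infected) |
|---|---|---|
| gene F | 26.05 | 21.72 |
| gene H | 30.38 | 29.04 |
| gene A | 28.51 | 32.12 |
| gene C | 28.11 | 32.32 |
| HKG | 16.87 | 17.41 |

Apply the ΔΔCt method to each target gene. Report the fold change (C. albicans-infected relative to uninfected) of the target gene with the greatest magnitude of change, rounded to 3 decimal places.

29.243

gene F: ΔΔCt = (21.72−17.41) − (26.05−16.87) = 4.31 − 9.18 = -4.87; fold change = 2^4.87 = 29.243
gene H: ΔΔCt = (29.04−17.41) − (30.38−16.87) = 11.63 − 13.51 = -1.88; fold change = 2^1.88 = 3.681
gene A: ΔΔCt = (32.12−17.41) − (28.51−16.87) = 14.71 − 11.64 = 3.07; fold change = 2^-3.07 = 0.119
gene C: ΔΔCt = (32.32−17.41) − (28.11−16.87) = 14.91 − 11.24 = 3.67; fold change = 2^-3.67 = 0.079
gene F has the largest |ΔΔCt| = 4.87.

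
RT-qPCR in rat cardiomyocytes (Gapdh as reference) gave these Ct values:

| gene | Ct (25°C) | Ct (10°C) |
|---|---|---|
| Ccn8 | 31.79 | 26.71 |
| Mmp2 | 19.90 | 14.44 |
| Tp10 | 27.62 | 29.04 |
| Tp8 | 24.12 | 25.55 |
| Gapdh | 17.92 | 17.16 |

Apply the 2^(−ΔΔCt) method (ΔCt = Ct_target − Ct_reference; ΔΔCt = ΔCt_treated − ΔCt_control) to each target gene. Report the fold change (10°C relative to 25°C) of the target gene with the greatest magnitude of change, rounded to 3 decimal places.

Ccn8: ΔΔCt = (26.71−17.16) − (31.79−17.92) = 9.55 − 13.87 = -4.32; fold change = 2^4.32 = 19.973
Mmp2: ΔΔCt = (14.44−17.16) − (19.90−17.92) = -2.72 − 1.98 = -4.70; fold change = 2^4.70 = 25.992
Tp10: ΔΔCt = (29.04−17.16) − (27.62−17.92) = 11.88 − 9.70 = 2.18; fold change = 2^-2.18 = 0.221
Tp8: ΔΔCt = (25.55−17.16) − (24.12−17.92) = 8.39 − 6.20 = 2.19; fold change = 2^-2.19 = 0.219
Mmp2 has the largest |ΔΔCt| = 4.70.

25.992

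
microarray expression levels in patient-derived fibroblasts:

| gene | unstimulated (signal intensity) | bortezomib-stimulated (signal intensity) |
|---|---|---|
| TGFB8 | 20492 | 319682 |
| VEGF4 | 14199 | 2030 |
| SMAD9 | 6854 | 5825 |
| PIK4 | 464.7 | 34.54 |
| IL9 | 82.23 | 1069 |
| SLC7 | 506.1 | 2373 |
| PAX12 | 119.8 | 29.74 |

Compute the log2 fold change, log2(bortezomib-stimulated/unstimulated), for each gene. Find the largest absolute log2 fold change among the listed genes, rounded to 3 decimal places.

log2(319682/20492) = 3.964  (TGFB8)
log2(2030/14199) = -2.806  (VEGF4)
log2(5825/6854) = -0.235  (SMAD9)
log2(34.54/464.7) = -3.750  (PIK4)
log2(1069/82.23) = 3.700  (IL9)
log2(2373/506.1) = 2.229  (SLC7)
log2(29.74/119.8) = -2.010  (PAX12)
The largest magnitude belongs to TGFB8.

3.964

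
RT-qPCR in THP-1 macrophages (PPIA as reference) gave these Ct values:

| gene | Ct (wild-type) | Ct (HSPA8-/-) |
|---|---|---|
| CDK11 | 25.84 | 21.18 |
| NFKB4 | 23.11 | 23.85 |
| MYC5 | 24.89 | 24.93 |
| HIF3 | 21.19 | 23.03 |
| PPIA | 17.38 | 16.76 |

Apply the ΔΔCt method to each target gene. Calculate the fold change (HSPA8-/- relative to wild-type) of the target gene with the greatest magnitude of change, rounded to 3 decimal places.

CDK11: ΔΔCt = (21.18−16.76) − (25.84−17.38) = 4.42 − 8.46 = -4.04; fold change = 2^4.04 = 16.450
NFKB4: ΔΔCt = (23.85−16.76) − (23.11−17.38) = 7.09 − 5.73 = 1.36; fold change = 2^-1.36 = 0.390
MYC5: ΔΔCt = (24.93−16.76) − (24.89−17.38) = 8.17 − 7.51 = 0.66; fold change = 2^-0.66 = 0.633
HIF3: ΔΔCt = (23.03−16.76) − (21.19−17.38) = 6.27 − 3.81 = 2.46; fold change = 2^-2.46 = 0.182
CDK11 has the largest |ΔΔCt| = 4.04.

16.450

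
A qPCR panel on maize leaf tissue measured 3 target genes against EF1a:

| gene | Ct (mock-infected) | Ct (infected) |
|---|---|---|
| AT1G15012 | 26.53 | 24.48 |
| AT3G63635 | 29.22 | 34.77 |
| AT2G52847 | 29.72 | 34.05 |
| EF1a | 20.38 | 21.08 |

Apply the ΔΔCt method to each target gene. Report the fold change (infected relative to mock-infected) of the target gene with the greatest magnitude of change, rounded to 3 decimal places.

0.035

AT1G15012: ΔΔCt = (24.48−21.08) − (26.53−20.38) = 3.40 − 6.15 = -2.75; fold change = 2^2.75 = 6.727
AT3G63635: ΔΔCt = (34.77−21.08) − (29.22−20.38) = 13.69 − 8.84 = 4.85; fold change = 2^-4.85 = 0.035
AT2G52847: ΔΔCt = (34.05−21.08) − (29.72−20.38) = 12.97 − 9.34 = 3.63; fold change = 2^-3.63 = 0.081
AT3G63635 has the largest |ΔΔCt| = 4.85.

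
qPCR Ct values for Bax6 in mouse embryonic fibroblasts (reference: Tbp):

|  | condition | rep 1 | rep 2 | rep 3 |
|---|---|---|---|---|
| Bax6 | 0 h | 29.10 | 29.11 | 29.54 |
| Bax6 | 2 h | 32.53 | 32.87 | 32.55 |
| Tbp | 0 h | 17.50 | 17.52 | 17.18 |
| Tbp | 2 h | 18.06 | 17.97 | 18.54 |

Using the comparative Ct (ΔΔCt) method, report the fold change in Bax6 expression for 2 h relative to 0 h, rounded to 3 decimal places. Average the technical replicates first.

0.164

Mean Ct: Bax6 0 h 29.250; Bax6 2 h 32.650; Tbp 0 h 17.400; Tbp 2 h 18.190
ΔCt(0 h) = 29.250 − 17.400 = 11.850
ΔCt(2 h) = 32.650 − 18.190 = 14.460
ΔΔCt = 14.460 − 11.850 = 2.610
Fold change = 2^(−2.610) = 0.1638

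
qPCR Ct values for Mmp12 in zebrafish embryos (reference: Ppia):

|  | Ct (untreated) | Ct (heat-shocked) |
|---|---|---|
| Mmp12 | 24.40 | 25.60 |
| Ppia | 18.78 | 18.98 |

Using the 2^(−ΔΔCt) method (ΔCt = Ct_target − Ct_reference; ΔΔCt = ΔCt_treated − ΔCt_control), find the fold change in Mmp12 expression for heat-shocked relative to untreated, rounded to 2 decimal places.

0.50

ΔCt(untreated) = 24.400 − 18.780 = 5.620
ΔCt(heat-shocked) = 25.600 − 18.980 = 6.620
ΔΔCt = 6.620 − 5.620 = 1.000
Fold change = 2^(−1.000) = 0.500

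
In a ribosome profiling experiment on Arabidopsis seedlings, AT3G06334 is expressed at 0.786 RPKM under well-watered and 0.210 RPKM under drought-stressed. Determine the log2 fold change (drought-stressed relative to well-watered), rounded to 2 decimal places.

Fold change = 0.210 / 0.786 = 0.2672
log2(0.2672) = -1.904

-1.90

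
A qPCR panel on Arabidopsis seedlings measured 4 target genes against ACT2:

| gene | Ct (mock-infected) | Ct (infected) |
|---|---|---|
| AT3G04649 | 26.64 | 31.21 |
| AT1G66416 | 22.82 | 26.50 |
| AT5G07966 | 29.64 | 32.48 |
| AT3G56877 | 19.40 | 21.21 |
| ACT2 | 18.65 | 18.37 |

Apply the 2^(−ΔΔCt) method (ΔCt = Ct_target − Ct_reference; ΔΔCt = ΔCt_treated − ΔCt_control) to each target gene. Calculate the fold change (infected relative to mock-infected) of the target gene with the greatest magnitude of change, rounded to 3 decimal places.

AT3G04649: ΔΔCt = (31.21−18.37) − (26.64−18.65) = 12.84 − 7.99 = 4.85; fold change = 2^-4.85 = 0.035
AT1G66416: ΔΔCt = (26.50−18.37) − (22.82−18.65) = 8.13 − 4.17 = 3.96; fold change = 2^-3.96 = 0.064
AT5G07966: ΔΔCt = (32.48−18.37) − (29.64−18.65) = 14.11 − 10.99 = 3.12; fold change = 2^-3.12 = 0.115
AT3G56877: ΔΔCt = (21.21−18.37) − (19.40−18.65) = 2.84 − 0.75 = 2.09; fold change = 2^-2.09 = 0.235
AT3G04649 has the largest |ΔΔCt| = 4.85.

0.035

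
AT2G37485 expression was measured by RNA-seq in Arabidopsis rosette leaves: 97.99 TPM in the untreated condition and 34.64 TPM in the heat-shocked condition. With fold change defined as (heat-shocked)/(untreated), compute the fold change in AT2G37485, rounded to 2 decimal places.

0.35

Fold change = 34.64 / 97.99 = 0.354
AT2G37485 is downregulated.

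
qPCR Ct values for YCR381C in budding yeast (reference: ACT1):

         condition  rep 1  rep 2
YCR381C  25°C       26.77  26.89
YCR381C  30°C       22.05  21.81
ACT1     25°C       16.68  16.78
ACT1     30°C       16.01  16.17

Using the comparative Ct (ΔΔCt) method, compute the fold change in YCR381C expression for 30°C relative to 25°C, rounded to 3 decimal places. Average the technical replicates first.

19.160

Mean Ct: YCR381C 25°C 26.830; YCR381C 30°C 21.930; ACT1 25°C 16.730; ACT1 30°C 16.090
ΔCt(25°C) = 26.830 − 16.730 = 10.100
ΔCt(30°C) = 21.930 − 16.090 = 5.840
ΔΔCt = 5.840 − 10.100 = -4.260
Fold change = 2^(−(-4.260)) = 2^4.260 = 19.1597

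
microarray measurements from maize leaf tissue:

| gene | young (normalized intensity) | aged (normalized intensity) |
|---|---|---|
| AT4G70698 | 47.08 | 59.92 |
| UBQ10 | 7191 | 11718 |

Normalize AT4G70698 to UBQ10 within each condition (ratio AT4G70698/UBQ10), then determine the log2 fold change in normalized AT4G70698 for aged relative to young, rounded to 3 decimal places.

AT4G70698/UBQ10 (young) = 47.08 / 7191 = 0.0065471
AT4G70698/UBQ10 (aged) = 59.92 / 11718 = 0.0051135
Fold change = 0.0051135 / 0.0065471 = 0.7810
log2(0.7810) = -0.3565

-0.357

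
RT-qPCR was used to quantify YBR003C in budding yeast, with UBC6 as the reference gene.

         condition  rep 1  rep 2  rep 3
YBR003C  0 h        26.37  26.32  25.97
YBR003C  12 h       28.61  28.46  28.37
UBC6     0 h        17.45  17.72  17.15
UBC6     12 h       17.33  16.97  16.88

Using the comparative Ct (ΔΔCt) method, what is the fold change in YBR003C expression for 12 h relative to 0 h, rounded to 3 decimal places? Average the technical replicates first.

0.160

Mean Ct: YBR003C 0 h 26.220; YBR003C 12 h 28.480; UBC6 0 h 17.440; UBC6 12 h 17.060
ΔCt(0 h) = 26.220 − 17.440 = 8.780
ΔCt(12 h) = 28.480 − 17.060 = 11.420
ΔΔCt = 11.420 − 8.780 = 2.640
Fold change = 2^(−2.640) = 0.1604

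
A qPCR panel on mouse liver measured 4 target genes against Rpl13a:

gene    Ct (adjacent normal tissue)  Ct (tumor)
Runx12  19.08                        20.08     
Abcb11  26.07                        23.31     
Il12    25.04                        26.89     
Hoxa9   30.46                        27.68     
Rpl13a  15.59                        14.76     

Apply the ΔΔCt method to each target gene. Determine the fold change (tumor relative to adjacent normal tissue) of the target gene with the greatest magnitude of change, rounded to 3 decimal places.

0.156

Runx12: ΔΔCt = (20.08−14.76) − (19.08−15.59) = 5.32 − 3.49 = 1.83; fold change = 2^-1.83 = 0.281
Abcb11: ΔΔCt = (23.31−14.76) − (26.07−15.59) = 8.55 − 10.48 = -1.93; fold change = 2^1.93 = 3.811
Il12: ΔΔCt = (26.89−14.76) − (25.04−15.59) = 12.13 − 9.45 = 2.68; fold change = 2^-2.68 = 0.156
Hoxa9: ΔΔCt = (27.68−14.76) − (30.46−15.59) = 12.92 − 14.87 = -1.95; fold change = 2^1.95 = 3.864
Il12 has the largest |ΔΔCt| = 2.68.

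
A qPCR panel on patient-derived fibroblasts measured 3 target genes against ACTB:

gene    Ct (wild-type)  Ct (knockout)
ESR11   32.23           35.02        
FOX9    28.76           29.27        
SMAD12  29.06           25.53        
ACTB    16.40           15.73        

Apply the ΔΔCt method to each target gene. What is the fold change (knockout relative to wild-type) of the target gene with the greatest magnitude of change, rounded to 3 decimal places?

0.091

ESR11: ΔΔCt = (35.02−15.73) − (32.23−16.40) = 19.29 − 15.83 = 3.46; fold change = 2^-3.46 = 0.091
FOX9: ΔΔCt = (29.27−15.73) − (28.76−16.40) = 13.54 − 12.36 = 1.18; fold change = 2^-1.18 = 0.441
SMAD12: ΔΔCt = (25.53−15.73) − (29.06−16.40) = 9.80 − 12.66 = -2.86; fold change = 2^2.86 = 7.260
ESR11 has the largest |ΔΔCt| = 3.46.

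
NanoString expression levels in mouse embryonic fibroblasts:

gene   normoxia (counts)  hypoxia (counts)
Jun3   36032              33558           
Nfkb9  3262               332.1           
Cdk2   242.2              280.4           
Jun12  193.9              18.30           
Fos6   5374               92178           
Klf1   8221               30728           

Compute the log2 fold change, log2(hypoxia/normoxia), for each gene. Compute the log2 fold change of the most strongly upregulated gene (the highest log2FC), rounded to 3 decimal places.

log2(33558/36032) = -0.103  (Jun3)
log2(332.1/3262) = -3.296  (Nfkb9)
log2(280.4/242.2) = 0.211  (Cdk2)
log2(18.30/193.9) = -3.405  (Jun12)
log2(92178/5374) = 4.100  (Fos6)
log2(30728/8221) = 1.902  (Klf1)
Fos6 is most strongly upregulated.

4.100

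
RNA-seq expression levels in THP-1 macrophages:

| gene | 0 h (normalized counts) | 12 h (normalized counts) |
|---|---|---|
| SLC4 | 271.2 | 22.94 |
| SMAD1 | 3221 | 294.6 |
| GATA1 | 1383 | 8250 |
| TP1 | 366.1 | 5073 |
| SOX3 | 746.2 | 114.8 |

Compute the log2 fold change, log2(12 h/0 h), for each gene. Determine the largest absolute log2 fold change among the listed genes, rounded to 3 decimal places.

log2(22.94/271.2) = -3.563  (SLC4)
log2(294.6/3221) = -3.451  (SMAD1)
log2(8250/1383) = 2.577  (GATA1)
log2(5073/366.1) = 3.793  (TP1)
log2(114.8/746.2) = -2.700  (SOX3)
The largest magnitude belongs to TP1.

3.793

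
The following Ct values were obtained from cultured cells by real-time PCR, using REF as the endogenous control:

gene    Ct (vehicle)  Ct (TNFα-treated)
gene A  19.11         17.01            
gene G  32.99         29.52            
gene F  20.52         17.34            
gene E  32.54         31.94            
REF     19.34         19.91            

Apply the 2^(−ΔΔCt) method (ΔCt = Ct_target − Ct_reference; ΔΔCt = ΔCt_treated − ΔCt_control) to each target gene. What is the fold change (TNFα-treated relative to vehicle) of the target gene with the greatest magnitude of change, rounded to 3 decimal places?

16.450

gene A: ΔΔCt = (17.01−19.91) − (19.11−19.34) = -2.90 − (-0.23) = -2.67; fold change = 2^2.67 = 6.364
gene G: ΔΔCt = (29.52−19.91) − (32.99−19.34) = 9.61 − 13.65 = -4.04; fold change = 2^4.04 = 16.450
gene F: ΔΔCt = (17.34−19.91) − (20.52−19.34) = -2.57 − 1.18 = -3.75; fold change = 2^3.75 = 13.454
gene E: ΔΔCt = (31.94−19.91) − (32.54−19.34) = 12.03 − 13.20 = -1.17; fold change = 2^1.17 = 2.250
gene G has the largest |ΔΔCt| = 4.04.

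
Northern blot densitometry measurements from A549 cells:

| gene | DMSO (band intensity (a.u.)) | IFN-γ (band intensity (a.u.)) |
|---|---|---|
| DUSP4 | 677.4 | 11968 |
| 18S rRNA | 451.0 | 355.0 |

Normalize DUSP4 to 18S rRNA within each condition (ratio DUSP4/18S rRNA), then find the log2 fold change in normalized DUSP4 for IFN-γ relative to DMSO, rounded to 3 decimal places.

4.488

DUSP4/18S rRNA (DMSO) = 677.4 / 451.0 = 1.502
DUSP4/18S rRNA (IFN-γ) = 11968 / 355.0 = 33.713
Fold change = 33.713 / 1.502 = 22.4453
log2(22.4453) = 4.4883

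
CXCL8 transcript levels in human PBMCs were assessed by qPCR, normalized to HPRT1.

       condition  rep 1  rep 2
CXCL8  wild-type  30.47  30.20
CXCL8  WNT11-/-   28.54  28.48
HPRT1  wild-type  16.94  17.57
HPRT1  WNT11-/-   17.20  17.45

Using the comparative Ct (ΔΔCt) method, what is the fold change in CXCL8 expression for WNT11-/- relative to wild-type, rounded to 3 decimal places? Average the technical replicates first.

Mean Ct: CXCL8 wild-type 30.335; CXCL8 WNT11-/- 28.510; HPRT1 wild-type 17.255; HPRT1 WNT11-/- 17.325
ΔCt(wild-type) = 30.335 − 17.255 = 13.080
ΔCt(WNT11-/-) = 28.510 − 17.325 = 11.185
ΔΔCt = 11.185 − 13.080 = -1.895
Fold change = 2^(−(-1.895)) = 2^1.895 = 3.7192

3.719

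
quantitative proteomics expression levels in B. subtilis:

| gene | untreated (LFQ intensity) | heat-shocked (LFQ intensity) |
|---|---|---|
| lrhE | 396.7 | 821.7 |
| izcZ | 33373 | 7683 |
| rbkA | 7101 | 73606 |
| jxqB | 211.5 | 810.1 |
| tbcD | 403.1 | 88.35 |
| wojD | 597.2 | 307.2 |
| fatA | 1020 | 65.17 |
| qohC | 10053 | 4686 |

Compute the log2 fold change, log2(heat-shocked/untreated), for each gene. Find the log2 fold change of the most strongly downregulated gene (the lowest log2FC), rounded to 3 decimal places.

-3.968

log2(821.7/396.7) = 1.051  (lrhE)
log2(7683/33373) = -2.119  (izcZ)
log2(73606/7101) = 3.374  (rbkA)
log2(810.1/211.5) = 1.937  (jxqB)
log2(88.35/403.1) = -2.190  (tbcD)
log2(307.2/597.2) = -0.959  (wojD)
log2(65.17/1020) = -3.968  (fatA)
log2(4686/10053) = -1.101  (qohC)
fatA is most strongly downregulated.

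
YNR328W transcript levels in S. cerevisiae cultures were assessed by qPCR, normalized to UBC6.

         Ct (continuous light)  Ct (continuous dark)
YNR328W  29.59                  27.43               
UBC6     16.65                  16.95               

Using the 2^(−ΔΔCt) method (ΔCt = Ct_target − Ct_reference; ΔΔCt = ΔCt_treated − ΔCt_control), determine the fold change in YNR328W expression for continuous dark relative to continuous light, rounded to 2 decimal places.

5.50

ΔCt(continuous light) = 29.590 − 16.650 = 12.940
ΔCt(continuous dark) = 27.430 − 16.950 = 10.480
ΔΔCt = 10.480 − 12.940 = -2.460
Fold change = 2^(−(-2.460)) = 2^2.460 = 5.502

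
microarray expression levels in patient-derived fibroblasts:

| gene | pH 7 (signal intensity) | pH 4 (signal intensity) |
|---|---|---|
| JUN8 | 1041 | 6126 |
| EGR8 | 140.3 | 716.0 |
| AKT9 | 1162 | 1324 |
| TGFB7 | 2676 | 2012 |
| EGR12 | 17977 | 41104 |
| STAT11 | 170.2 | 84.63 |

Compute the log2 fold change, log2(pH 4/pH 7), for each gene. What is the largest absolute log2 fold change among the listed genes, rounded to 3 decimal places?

2.557

log2(6126/1041) = 2.557  (JUN8)
log2(716.0/140.3) = 2.351  (EGR8)
log2(1324/1162) = 0.188  (AKT9)
log2(2012/2676) = -0.411  (TGFB7)
log2(41104/17977) = 1.193  (EGR12)
log2(84.63/170.2) = -1.008  (STAT11)
The largest magnitude belongs to JUN8.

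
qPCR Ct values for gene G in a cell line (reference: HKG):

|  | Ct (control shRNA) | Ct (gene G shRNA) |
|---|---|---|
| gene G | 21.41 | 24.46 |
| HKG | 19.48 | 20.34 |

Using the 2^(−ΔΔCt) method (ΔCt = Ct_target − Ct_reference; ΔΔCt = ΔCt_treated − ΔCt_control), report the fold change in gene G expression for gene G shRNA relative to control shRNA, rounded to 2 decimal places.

ΔCt(control shRNA) = 21.410 − 19.480 = 1.930
ΔCt(gene G shRNA) = 24.460 − 20.340 = 4.120
ΔΔCt = 4.120 − 1.930 = 2.190
Fold change = 2^(−2.190) = 0.219

0.22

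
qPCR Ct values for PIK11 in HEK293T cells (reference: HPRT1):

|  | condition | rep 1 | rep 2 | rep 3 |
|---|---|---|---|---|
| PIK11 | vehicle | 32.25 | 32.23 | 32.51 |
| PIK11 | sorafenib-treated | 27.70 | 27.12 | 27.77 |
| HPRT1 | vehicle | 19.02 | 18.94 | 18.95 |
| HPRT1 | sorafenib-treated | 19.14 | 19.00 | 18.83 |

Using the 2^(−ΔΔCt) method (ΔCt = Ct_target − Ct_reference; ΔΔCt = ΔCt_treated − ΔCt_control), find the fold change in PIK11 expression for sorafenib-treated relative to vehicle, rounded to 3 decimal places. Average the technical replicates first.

Mean Ct: PIK11 vehicle 32.330; PIK11 sorafenib-treated 27.530; HPRT1 vehicle 18.970; HPRT1 sorafenib-treated 18.990
ΔCt(vehicle) = 32.330 − 18.970 = 13.360
ΔCt(sorafenib-treated) = 27.530 − 18.990 = 8.540
ΔΔCt = 8.540 − 13.360 = -4.820
Fold change = 2^(−(-4.820)) = 2^4.820 = 28.2465

28.246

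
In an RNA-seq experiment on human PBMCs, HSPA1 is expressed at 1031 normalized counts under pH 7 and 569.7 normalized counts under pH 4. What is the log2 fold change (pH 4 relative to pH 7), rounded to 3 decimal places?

-0.856

Fold change = 569.7 / 1031 = 0.5526
log2(0.5526) = -0.8558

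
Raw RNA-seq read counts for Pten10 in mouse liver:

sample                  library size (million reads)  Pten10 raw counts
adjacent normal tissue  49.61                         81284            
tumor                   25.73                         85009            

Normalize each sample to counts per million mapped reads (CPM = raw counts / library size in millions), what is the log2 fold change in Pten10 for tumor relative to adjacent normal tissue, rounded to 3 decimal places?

1.012

CPM(adjacent normal tissue) = 81284 / 49.61 = 1638.4600
CPM(tumor) = 85009 / 25.73 = 3303.8865
Fold change = 3303.8865 / 1638.4600 = 2.01646
log2(2.01646) = 1.0118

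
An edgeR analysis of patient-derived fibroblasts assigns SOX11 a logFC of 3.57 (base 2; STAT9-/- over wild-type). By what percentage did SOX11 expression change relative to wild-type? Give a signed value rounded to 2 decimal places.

Fold change = 2^(3.57) = 11.8762
Percent change = (FC − 1) × 100% = (11.8762 − 1) × 100 = 1087.62%

1087.62%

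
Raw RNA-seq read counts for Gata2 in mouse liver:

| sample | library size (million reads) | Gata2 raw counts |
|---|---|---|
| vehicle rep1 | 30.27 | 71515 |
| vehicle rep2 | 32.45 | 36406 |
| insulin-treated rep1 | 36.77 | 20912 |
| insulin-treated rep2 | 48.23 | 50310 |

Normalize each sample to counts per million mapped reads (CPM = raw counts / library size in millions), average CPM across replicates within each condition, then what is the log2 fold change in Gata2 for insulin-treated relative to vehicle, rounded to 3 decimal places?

CPM(vehicle rep1) = 71515 / 30.27 = 2362.5702
CPM(vehicle rep2) = 36406 / 32.45 = 1121.9106
CPM(insulin-treated rep1) = 20912 / 36.77 = 568.7245
CPM(insulin-treated rep2) = 50310 / 48.23 = 1043.1267
mean CPM(vehicle) = 1742.2404; mean CPM(insulin-treated) = 805.9256
Fold change = 805.9256 / 1742.2404 = 0.46258
log2(0.46258) = -1.1122

-1.112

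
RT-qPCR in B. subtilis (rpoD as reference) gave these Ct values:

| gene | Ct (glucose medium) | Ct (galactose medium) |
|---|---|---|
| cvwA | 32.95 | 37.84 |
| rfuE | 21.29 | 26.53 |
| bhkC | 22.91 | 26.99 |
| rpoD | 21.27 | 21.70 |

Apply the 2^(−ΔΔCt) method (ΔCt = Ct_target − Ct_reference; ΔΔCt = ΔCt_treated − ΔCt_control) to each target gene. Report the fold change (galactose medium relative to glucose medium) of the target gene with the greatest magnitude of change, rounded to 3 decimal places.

cvwA: ΔΔCt = (37.84−21.70) − (32.95−21.27) = 16.14 − 11.68 = 4.46; fold change = 2^-4.46 = 0.045
rfuE: ΔΔCt = (26.53−21.70) − (21.29−21.27) = 4.83 − 0.02 = 4.81; fold change = 2^-4.81 = 0.036
bhkC: ΔΔCt = (26.99−21.70) − (22.91−21.27) = 5.29 − 1.64 = 3.65; fold change = 2^-3.65 = 0.080
rfuE has the largest |ΔΔCt| = 4.81.

0.036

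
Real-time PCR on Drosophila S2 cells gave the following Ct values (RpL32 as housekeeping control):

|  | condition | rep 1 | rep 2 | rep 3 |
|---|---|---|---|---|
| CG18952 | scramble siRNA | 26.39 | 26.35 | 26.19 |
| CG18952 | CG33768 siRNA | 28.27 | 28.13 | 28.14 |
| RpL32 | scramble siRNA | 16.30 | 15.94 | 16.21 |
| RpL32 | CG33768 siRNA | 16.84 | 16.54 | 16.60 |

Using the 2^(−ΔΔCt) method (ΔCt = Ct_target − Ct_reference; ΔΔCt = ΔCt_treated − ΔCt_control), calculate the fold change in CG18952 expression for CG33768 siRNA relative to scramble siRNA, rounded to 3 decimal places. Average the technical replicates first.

Mean Ct: CG18952 scramble siRNA 26.310; CG18952 CG33768 siRNA 28.180; RpL32 scramble siRNA 16.150; RpL32 CG33768 siRNA 16.660
ΔCt(scramble siRNA) = 26.310 − 16.150 = 10.160
ΔCt(CG33768 siRNA) = 28.180 − 16.660 = 11.520
ΔΔCt = 11.520 − 10.160 = 1.360
Fold change = 2^(−1.360) = 0.3896

0.390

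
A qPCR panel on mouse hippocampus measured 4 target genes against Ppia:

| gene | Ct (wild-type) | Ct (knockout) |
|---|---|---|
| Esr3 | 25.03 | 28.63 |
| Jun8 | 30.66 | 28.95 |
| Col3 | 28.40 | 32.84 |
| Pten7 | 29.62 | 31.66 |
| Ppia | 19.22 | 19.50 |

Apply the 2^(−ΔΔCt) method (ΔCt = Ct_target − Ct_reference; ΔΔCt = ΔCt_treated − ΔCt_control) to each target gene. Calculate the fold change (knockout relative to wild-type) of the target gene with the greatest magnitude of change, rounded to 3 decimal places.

Esr3: ΔΔCt = (28.63−19.50) − (25.03−19.22) = 9.13 − 5.81 = 3.32; fold change = 2^-3.32 = 0.100
Jun8: ΔΔCt = (28.95−19.50) − (30.66−19.22) = 9.45 − 11.44 = -1.99; fold change = 2^1.99 = 3.972
Col3: ΔΔCt = (32.84−19.50) − (28.40−19.22) = 13.34 − 9.18 = 4.16; fold change = 2^-4.16 = 0.056
Pten7: ΔΔCt = (31.66−19.50) − (29.62−19.22) = 12.16 − 10.40 = 1.76; fold change = 2^-1.76 = 0.295
Col3 has the largest |ΔΔCt| = 4.16.

0.056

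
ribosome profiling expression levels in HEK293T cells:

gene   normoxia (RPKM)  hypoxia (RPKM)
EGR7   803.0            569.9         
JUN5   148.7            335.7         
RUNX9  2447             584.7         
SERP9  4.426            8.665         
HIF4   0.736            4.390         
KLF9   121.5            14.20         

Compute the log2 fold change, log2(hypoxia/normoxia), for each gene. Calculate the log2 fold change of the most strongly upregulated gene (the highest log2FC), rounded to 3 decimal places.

2.576

log2(569.9/803.0) = -0.495  (EGR7)
log2(335.7/148.7) = 1.175  (JUN5)
log2(584.7/2447) = -2.065  (RUNX9)
log2(8.665/4.426) = 0.969  (SERP9)
log2(4.390/0.736) = 2.576  (HIF4)
log2(14.20/121.5) = -3.097  (KLF9)
HIF4 is most strongly upregulated.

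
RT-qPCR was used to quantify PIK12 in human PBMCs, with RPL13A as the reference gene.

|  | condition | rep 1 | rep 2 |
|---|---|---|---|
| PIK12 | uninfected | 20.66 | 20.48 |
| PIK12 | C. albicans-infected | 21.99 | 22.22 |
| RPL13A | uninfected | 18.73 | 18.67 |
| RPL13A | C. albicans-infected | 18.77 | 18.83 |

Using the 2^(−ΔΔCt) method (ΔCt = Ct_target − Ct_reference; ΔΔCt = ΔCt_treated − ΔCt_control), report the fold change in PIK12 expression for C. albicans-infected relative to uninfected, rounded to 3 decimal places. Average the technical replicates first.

0.370

Mean Ct: PIK12 uninfected 20.570; PIK12 C. albicans-infected 22.105; RPL13A uninfected 18.700; RPL13A C. albicans-infected 18.800
ΔCt(uninfected) = 20.570 − 18.700 = 1.870
ΔCt(C. albicans-infected) = 22.105 − 18.800 = 3.305
ΔΔCt = 3.305 − 1.870 = 1.435
Fold change = 2^(−1.435) = 0.3698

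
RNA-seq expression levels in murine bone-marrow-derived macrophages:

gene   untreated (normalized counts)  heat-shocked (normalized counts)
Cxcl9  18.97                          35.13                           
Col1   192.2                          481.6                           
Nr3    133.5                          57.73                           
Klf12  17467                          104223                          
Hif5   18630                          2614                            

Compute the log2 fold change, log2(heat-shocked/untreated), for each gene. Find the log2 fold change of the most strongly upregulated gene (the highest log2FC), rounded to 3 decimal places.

2.577

log2(35.13/18.97) = 0.889  (Cxcl9)
log2(481.6/192.2) = 1.325  (Col1)
log2(57.73/133.5) = -1.209  (Nr3)
log2(104223/17467) = 2.577  (Klf12)
log2(2614/18630) = -2.833  (Hif5)
Klf12 is most strongly upregulated.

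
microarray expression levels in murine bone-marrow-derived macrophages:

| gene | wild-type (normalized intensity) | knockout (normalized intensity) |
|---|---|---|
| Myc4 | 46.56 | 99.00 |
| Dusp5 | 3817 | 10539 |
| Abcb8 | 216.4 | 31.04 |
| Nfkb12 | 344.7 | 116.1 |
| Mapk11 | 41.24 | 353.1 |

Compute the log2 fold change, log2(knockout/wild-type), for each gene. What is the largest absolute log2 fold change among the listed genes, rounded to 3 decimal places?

3.098

log2(99.00/46.56) = 1.088  (Myc4)
log2(10539/3817) = 1.465  (Dusp5)
log2(31.04/216.4) = -2.802  (Abcb8)
log2(116.1/344.7) = -1.570  (Nfkb12)
log2(353.1/41.24) = 3.098  (Mapk11)
The largest magnitude belongs to Mapk11.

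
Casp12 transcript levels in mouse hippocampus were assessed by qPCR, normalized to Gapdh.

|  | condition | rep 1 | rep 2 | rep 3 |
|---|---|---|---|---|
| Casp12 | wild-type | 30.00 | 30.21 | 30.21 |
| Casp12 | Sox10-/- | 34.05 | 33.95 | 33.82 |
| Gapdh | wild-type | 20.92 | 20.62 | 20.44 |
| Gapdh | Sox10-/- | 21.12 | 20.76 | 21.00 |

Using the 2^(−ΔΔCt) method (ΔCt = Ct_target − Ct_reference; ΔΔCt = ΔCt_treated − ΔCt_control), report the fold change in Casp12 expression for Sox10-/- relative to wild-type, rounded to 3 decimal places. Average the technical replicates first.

Mean Ct: Casp12 wild-type 30.140; Casp12 Sox10-/- 33.940; Gapdh wild-type 20.660; Gapdh Sox10-/- 20.960
ΔCt(wild-type) = 30.140 − 20.660 = 9.480
ΔCt(Sox10-/-) = 33.940 − 20.960 = 12.980
ΔΔCt = 12.980 − 9.480 = 3.500
Fold change = 2^(−3.500) = 0.0884

0.088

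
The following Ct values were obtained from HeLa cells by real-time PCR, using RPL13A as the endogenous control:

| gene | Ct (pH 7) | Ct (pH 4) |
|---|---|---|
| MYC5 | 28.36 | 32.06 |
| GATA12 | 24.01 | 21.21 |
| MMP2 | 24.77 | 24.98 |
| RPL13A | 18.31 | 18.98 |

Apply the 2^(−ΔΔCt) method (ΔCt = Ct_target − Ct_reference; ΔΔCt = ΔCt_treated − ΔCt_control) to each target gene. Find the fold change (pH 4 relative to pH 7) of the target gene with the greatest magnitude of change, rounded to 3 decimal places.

MYC5: ΔΔCt = (32.06−18.98) − (28.36−18.31) = 13.08 − 10.05 = 3.03; fold change = 2^-3.03 = 0.122
GATA12: ΔΔCt = (21.21−18.98) − (24.01−18.31) = 2.23 − 5.70 = -3.47; fold change = 2^3.47 = 11.081
MMP2: ΔΔCt = (24.98−18.98) − (24.77−18.31) = 6.00 − 6.46 = -0.46; fold change = 2^0.46 = 1.376
GATA12 has the largest |ΔΔCt| = 3.47.

11.081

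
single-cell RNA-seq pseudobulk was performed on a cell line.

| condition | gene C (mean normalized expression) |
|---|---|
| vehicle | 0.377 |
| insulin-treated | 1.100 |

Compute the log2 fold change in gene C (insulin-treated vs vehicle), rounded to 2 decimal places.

Fold change = 1.100 / 0.377 = 2.9178
log2(2.9178) = 1.545

1.54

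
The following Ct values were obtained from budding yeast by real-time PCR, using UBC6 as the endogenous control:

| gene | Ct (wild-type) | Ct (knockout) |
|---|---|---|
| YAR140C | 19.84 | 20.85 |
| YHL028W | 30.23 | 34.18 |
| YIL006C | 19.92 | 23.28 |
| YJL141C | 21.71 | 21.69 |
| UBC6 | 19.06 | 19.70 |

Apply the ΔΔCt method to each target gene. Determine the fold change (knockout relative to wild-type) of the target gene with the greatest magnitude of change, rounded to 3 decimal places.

0.101

YAR140C: ΔΔCt = (20.85−19.70) − (19.84−19.06) = 1.15 − 0.78 = 0.37; fold change = 2^-0.37 = 0.774
YHL028W: ΔΔCt = (34.18−19.70) − (30.23−19.06) = 14.48 − 11.17 = 3.31; fold change = 2^-3.31 = 0.101
YIL006C: ΔΔCt = (23.28−19.70) − (19.92−19.06) = 3.58 − 0.86 = 2.72; fold change = 2^-2.72 = 0.152
YJL141C: ΔΔCt = (21.69−19.70) − (21.71−19.06) = 1.99 − 2.65 = -0.66; fold change = 2^0.66 = 1.580
YHL028W has the largest |ΔΔCt| = 3.31.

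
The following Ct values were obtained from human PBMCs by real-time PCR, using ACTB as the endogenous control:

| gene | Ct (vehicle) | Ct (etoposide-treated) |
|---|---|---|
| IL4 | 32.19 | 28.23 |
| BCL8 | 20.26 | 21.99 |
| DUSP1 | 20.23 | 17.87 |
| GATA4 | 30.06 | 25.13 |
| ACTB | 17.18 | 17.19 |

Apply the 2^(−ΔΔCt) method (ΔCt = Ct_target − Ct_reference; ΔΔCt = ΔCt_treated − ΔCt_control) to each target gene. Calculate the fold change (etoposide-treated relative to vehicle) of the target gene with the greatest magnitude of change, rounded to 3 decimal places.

IL4: ΔΔCt = (28.23−17.19) − (32.19−17.18) = 11.04 − 15.01 = -3.97; fold change = 2^3.97 = 15.671
BCL8: ΔΔCt = (21.99−17.19) − (20.26−17.18) = 4.80 − 3.08 = 1.72; fold change = 2^-1.72 = 0.304
DUSP1: ΔΔCt = (17.87−17.19) − (20.23−17.18) = 0.68 − 3.05 = -2.37; fold change = 2^2.37 = 5.169
GATA4: ΔΔCt = (25.13−17.19) − (30.06−17.18) = 7.94 − 12.88 = -4.94; fold change = 2^4.94 = 30.696
GATA4 has the largest |ΔΔCt| = 4.94.

30.696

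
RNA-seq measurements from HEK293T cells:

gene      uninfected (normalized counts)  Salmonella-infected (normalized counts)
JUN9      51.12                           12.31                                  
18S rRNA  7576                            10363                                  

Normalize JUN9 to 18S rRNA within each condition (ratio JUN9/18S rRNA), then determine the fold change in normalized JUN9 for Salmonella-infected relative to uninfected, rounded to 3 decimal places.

JUN9/18S rRNA (uninfected) = 51.12 / 7576 = 0.0067476
JUN9/18S rRNA (Salmonella-infected) = 12.31 / 10363 = 0.0011879
Fold change = 0.0011879 / 0.0067476 = 0.1760

0.176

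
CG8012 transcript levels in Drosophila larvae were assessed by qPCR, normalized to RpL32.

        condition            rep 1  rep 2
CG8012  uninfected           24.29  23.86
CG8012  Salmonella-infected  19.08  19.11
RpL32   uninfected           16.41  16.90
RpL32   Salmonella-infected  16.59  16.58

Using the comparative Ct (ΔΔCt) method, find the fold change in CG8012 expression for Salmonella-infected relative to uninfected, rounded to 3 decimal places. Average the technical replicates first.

30.065

Mean Ct: CG8012 uninfected 24.075; CG8012 Salmonella-infected 19.095; RpL32 uninfected 16.655; RpL32 Salmonella-infected 16.585
ΔCt(uninfected) = 24.075 − 16.655 = 7.420
ΔCt(Salmonella-infected) = 19.095 − 16.585 = 2.510
ΔΔCt = 2.510 − 7.420 = -4.910
Fold change = 2^(−(-4.910)) = 2^4.910 = 30.0647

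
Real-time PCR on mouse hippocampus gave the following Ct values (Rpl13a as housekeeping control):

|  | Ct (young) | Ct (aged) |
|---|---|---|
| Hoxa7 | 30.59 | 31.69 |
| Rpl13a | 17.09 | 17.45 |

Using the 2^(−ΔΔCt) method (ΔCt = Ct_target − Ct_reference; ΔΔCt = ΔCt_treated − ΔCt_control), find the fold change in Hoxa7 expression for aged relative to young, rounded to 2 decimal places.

ΔCt(young) = 30.590 − 17.090 = 13.500
ΔCt(aged) = 31.690 − 17.450 = 14.240
ΔΔCt = 14.240 − 13.500 = 0.740
Fold change = 2^(−0.740) = 0.599

0.60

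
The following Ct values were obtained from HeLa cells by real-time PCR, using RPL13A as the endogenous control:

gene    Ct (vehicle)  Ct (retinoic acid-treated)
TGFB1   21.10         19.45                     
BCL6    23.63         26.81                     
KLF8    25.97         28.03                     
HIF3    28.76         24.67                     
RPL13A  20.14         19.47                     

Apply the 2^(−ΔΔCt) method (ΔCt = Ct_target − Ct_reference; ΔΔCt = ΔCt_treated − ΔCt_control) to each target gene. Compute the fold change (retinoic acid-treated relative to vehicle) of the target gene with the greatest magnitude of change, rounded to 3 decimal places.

0.069

TGFB1: ΔΔCt = (19.45−19.47) − (21.10−20.14) = -0.02 − 0.96 = -0.98; fold change = 2^0.98 = 1.972
BCL6: ΔΔCt = (26.81−19.47) − (23.63−20.14) = 7.34 − 3.49 = 3.85; fold change = 2^-3.85 = 0.069
KLF8: ΔΔCt = (28.03−19.47) − (25.97−20.14) = 8.56 − 5.83 = 2.73; fold change = 2^-2.73 = 0.151
HIF3: ΔΔCt = (24.67−19.47) − (28.76−20.14) = 5.20 − 8.62 = -3.42; fold change = 2^3.42 = 10.703
BCL6 has the largest |ΔΔCt| = 3.85.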